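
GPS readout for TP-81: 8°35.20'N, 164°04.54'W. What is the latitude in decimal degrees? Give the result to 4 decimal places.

8° + 35.20′/60 = 8 + 0.58667 = 8.5867°

8.5867°N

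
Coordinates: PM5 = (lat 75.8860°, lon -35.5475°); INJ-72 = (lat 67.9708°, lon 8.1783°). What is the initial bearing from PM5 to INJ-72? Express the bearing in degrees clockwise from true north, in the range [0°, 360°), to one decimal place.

98.1°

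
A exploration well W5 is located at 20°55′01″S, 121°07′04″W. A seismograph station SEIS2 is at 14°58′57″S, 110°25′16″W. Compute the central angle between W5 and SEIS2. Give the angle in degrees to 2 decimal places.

11.77°

W5: φ = -20.91694°, λ = -121.11778°
SEIS2: φ = -14.98250°, λ = -110.42111°
Δφ = 5.9344°,  Δλ = 10.6967°
a = sin²(Δφ/2) + cos φ₁ cos φ₂ sin²(Δλ/2) = 0.010519
c = 2·arcsin(√a) = 0.205489 rad = 11.7736°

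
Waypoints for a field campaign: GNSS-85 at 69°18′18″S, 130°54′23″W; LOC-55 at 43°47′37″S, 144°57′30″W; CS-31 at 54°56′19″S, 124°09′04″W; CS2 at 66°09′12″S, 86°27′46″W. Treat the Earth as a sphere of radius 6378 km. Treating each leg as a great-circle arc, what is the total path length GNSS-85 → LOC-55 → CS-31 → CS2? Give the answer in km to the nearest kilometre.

GNSS-85: φ = -69.30500°, λ = -130.90639°
LOC-55: φ = -43.79361°, λ = -144.95833°
CS-31: φ = -54.93861°, λ = -124.15111°
CS2: φ = -66.15333°, λ = -86.46278°
GNSS-85→LOC-55: c = 0.462665 rad, d = 2950.88 km
LOC-55→CS-31: c = 0.304165 rad, d = 1939.97 km
CS-31→CS2: c = 0.369670 rad, d = 2357.76 km
Total = 2950.88 + 1939.97 + 2357.76 = 7248.60 km

7249 km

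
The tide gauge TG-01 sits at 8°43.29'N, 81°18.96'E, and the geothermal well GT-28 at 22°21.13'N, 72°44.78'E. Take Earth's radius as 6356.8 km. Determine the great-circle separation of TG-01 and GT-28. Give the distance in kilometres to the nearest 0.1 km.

1766.7 km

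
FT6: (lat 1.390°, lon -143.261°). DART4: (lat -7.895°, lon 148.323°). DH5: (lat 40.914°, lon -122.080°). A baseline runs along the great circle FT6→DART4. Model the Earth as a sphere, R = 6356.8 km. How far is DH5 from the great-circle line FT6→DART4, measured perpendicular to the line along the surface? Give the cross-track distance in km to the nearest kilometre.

δ₁₃ = central angle FT6→DH5 = 0.766531 rad  (haversine)
θ₁₃ = bearing FT6→DH5 = 23.181°,  θ₁₂ = bearing FT6→DART4 = 260.983°
dₓₜ = R·arcsin(sin δ₁₃ · sin(θ₁₃ − θ₁₂)) = 6356.8·arcsin(0.69364·sin(-237.802°)) = 3987.681 km
|dₓₜ| = 3987.681 km

3988 km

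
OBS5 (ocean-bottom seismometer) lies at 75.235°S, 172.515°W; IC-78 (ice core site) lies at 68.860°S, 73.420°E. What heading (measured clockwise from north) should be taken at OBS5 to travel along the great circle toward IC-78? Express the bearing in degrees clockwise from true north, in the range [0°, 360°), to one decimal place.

220.9°

Δλ = -114.0650°
y = sin Δλ · cos φ₂ = -0.329302
x = cos φ₁ sin φ₂ − sin φ₁ cos φ₂ cos Δλ = -0.379910
θ = atan2(y, x) = -139.0816° → 220.9184° (mod 360°)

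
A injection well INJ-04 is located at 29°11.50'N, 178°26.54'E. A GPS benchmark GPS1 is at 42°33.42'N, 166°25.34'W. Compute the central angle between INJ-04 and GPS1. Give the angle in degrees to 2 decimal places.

18.08°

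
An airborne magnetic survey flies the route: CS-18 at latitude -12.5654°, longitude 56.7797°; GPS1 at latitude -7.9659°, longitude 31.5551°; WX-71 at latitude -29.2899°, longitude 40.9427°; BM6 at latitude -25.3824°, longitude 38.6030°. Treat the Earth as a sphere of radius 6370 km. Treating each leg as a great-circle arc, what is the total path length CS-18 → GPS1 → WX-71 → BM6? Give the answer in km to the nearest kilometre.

5863 km

CS-18→GPS1: c = 0.440342 rad, d = 2804.98 km
GPS1→WX-71: c = 0.402789 rad, d = 2565.77 km
WX-71→BM6: c = 0.077240 rad, d = 492.02 km
Total = 2804.98 + 2565.77 + 492.02 = 5862.77 km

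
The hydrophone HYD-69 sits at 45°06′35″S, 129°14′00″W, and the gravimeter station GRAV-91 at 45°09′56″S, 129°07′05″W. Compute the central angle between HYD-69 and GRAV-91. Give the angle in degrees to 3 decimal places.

0.099°

HYD-69: φ = -45.10972°, λ = -129.23333°
GRAV-91: φ = -45.16556°, λ = -129.11806°
Δφ = -0.0558°,  Δλ = 0.1153°
a = sin²(Δφ/2) + cos φ₁ cos φ₂ sin²(Δλ/2) = 0.000001
c = 2·arcsin(√a) = 0.001722 rad = 0.0986°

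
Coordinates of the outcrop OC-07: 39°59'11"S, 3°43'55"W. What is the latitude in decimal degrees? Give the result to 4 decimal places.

39.9864°S

39° + 59′/60 + 11″/3600 = 39 + 0.98333 + 0.00306 = 39.9864°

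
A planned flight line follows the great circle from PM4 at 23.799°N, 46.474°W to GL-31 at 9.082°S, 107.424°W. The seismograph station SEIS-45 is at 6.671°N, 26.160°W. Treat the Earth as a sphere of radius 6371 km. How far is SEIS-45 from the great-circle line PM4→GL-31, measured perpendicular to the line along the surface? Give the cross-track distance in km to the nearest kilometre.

δ₁₃ = central angle PM4→SEIS-45 = 0.453025 rad  (haversine)
θ₁₃ = bearing PM4→SEIS-45 = 128.019°,  θ₁₂ = bearing PM4→GL-31 = 248.622°
dₓₜ = R·arcsin(sin δ₁₃ · sin(θ₁₃ − θ₁₂)) = 6371·arcsin(0.43769·sin(-120.604°)) = -2460.829 km
|dₓₜ| = 2460.829 km

2461 km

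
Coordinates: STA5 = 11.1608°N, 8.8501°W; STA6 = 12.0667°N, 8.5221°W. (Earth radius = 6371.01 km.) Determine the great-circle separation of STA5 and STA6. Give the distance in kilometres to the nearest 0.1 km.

106.9 km

Δφ = 0.9059°,  Δλ = 0.3280°
a = sin²(Δφ/2) + cos φ₁ cos φ₂ sin²(Δλ/2) = 0.000070
c = 2·arcsin(√a) = 0.016776 rad = 0.9612°
d = R·c = 6371.01 × 0.016776 = 106.9 km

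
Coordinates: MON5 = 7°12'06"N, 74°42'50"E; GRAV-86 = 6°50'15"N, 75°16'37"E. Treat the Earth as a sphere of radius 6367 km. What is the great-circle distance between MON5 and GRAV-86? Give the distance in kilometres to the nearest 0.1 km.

MON5: φ = +7.20167°, λ = +74.71389°
GRAV-86: φ = +6.83750°, λ = +75.27694°
Δφ = -0.3642°,  Δλ = 0.5631°
a = sin²(Δφ/2) + cos φ₁ cos φ₂ sin²(Δλ/2) = 0.000034
c = 2·arcsin(√a) = 0.011642 rad = 0.6670°
d = R·c = 6367 × 0.011642 = 74.1 km

74.1 km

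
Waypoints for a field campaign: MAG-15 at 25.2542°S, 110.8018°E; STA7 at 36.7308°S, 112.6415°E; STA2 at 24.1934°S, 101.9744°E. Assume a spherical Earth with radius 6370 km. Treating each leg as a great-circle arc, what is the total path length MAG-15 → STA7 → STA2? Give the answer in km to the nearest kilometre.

MAG-15→STA7: c = 0.202174 rad, d = 1287.85 km
STA7→STA2: c = 0.270934 rad, d = 1725.85 km
Total = 1287.85 + 1725.85 = 3013.70 km

3014 km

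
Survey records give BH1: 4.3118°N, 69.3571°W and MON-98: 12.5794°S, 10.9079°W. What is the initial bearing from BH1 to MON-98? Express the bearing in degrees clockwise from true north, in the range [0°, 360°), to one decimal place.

Δλ = 58.4492°
y = sin Δλ · cos φ₂ = 0.831720
x = cos φ₁ sin φ₂ − sin φ₁ cos φ₂ cos Δλ = -0.255572
θ = atan2(y, x) = 107.0812° → 107.0812° (mod 360°)

107.1°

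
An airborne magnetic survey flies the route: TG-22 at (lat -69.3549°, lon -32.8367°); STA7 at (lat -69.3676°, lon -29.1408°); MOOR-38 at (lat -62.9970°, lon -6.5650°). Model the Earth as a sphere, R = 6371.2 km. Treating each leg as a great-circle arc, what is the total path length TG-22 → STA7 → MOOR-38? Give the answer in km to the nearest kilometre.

TG-22→STA7: c = 0.022734 rad, d = 144.84 km
STA7→MOOR-38: c = 0.192310 rad, d = 1225.24 km
Total = 144.84 + 1225.24 = 1370.09 km

1370 km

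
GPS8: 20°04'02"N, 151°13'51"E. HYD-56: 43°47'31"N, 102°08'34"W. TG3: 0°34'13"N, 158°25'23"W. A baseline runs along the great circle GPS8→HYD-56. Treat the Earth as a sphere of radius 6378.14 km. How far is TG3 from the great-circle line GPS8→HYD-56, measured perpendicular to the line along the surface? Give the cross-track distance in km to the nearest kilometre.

4951 km

GPS8: φ = +20.06722°, λ = +151.23083°
HYD-56: φ = +43.79194°, λ = -102.14278°
TG3: φ = +0.57028°, λ = -158.42306°
δ₁₃ = central angle GPS8→TG3 = 0.923800 rad  (haversine)
θ₁₃ = bearing GPS8→TG3 = 105.230°,  θ₁₂ = bearing GPS8→HYD-56 = 43.815°
dₓₜ = R·arcsin(sin δ₁₃ · sin(θ₁₃ − θ₁₂)) = 6378.14·arcsin(0.79790·sin(61.415°)) = 4951.325 km
|dₓₜ| = 4951.325 km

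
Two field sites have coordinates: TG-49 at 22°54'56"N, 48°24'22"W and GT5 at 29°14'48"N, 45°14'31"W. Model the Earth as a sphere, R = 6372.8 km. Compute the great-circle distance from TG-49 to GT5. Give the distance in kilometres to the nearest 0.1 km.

TG-49: φ = +22.91556°, λ = -48.40611°
GT5: φ = +29.24667°, λ = -45.24194°
Δφ = 6.3311°,  Δλ = 3.1642°
a = sin²(Δφ/2) + cos φ₁ cos φ₂ sin²(Δλ/2) = 0.003662
c = 2·arcsin(√a) = 0.121103 rad = 6.9387°
d = R·c = 6372.8 × 0.121103 = 771.8 km

771.8 km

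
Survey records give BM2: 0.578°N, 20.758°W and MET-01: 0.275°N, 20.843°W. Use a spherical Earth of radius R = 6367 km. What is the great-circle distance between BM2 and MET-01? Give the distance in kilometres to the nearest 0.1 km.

Δφ = -0.3030°,  Δλ = -0.0850°
a = sin²(Δφ/2) + cos φ₁ cos φ₂ sin²(Δλ/2) = 0.000008
c = 2·arcsin(√a) = 0.005492 rad = 0.3147°
d = R·c = 6367 × 0.005492 = 35.0 km

35.0 km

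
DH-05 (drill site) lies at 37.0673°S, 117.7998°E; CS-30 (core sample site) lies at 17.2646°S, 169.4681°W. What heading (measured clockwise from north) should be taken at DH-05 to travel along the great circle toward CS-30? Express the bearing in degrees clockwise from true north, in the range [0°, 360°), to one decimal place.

94.1°

Δλ = 72.7321°
y = sin Δλ · cos φ₂ = 0.911902
x = cos φ₁ sin φ₂ − sin φ₁ cos φ₂ cos Δλ = -0.065953
θ = atan2(y, x) = 94.1367° → 94.1367° (mod 360°)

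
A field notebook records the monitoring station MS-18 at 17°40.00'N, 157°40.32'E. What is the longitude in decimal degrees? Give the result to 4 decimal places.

157° + 40.32′/60 = 157 + 0.67200 = 157.6720°

157.6720°E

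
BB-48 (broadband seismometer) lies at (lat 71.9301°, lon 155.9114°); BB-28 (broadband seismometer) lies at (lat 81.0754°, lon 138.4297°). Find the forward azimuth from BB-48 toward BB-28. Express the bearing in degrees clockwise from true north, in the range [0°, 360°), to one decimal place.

Δλ = -17.4817°
y = sin Δλ · cos φ₂ = -0.046603
x = cos φ₁ sin φ₂ − sin φ₁ cos φ₂ cos Δλ = 0.165751
θ = atan2(y, x) = -15.7039° → 344.2961° (mod 360°)

344.3°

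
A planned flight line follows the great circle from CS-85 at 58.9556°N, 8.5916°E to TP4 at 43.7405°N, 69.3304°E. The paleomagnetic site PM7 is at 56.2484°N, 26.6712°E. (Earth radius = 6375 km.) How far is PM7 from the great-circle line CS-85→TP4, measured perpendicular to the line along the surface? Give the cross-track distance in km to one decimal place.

244.6 km

δ₁₃ = central angle CS-85→PM7 = 0.174938 rad  (haversine)
θ₁₃ = bearing CS-85→PM7 = 97.836°,  θ₁₂ = bearing CS-85→TP4 = 85.104°
dₓₜ = R·arcsin(sin δ₁₃ · sin(θ₁₃ − θ₁₂)) = 6375·arcsin(0.17405·sin(12.732°)) = 244.599 km
|dₓₜ| = 244.599 km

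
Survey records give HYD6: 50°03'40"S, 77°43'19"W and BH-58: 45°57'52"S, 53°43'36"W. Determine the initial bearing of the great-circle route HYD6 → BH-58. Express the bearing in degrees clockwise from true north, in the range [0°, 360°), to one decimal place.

84.9°

HYD6: φ = -50.06111°, λ = -77.72194°
BH-58: φ = -45.96444°, λ = -53.72667°
Δλ = 23.9953°
y = sin Δλ · cos φ₂ = 0.282672
x = cos φ₁ sin φ₂ − sin φ₁ cos φ₂ cos Δλ = 0.025381
θ = atan2(y, x) = 84.8693° → 84.8693° (mod 360°)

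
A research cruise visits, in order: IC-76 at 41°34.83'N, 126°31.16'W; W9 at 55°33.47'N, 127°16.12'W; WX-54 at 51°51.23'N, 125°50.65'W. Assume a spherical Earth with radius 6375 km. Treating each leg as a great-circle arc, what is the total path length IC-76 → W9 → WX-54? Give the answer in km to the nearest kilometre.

IC-76: φ = +41.58050°, λ = -126.51933°
W9: φ = +55.55783°, λ = -127.26867°
WX-54: φ = +51.85383°, λ = -125.84417°
IC-76→W9: c = 0.244100 rad, d = 1556.14 km
W9→WX-54: c = 0.066297 rad, d = 422.64 km
Total = 1556.14 + 422.64 = 1978.78 km

1979 km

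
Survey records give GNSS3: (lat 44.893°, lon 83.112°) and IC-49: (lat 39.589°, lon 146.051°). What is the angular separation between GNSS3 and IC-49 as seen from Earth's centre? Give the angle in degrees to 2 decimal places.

Δφ = -5.3040°,  Δλ = 62.9390°
a = sin²(Δφ/2) + cos φ₁ cos φ₂ sin²(Δλ/2) = 0.150926
c = 2·arcsin(√a) = 0.797988 rad = 45.7214°

45.72°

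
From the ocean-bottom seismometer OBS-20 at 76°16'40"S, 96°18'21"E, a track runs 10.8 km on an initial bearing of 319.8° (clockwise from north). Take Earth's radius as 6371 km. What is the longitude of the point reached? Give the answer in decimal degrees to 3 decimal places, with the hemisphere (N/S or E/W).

OBS-20: φ = -76.27778°, λ = +96.30583°
δ = d/R = 10.8/6371 = 0.001695 rad
φ₂ = arcsin(sin φ₁ cos δ + cos φ₁ sin δ cos θ)
   = arcsin(-0.97146·1.00000 + 0.23721·0.00170·0.76380) = -76.20345°
λ₂ = λ₁ + atan2(sin θ sin δ cos φ₁, cos δ − sin φ₁ sin φ₂) = 96.04295°

96.043°E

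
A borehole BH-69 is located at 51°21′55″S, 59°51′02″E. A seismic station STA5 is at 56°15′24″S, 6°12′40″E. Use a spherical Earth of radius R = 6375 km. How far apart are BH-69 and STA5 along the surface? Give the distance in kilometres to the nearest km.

BH-69: φ = -51.36528°, λ = +59.85056°
STA5: φ = -56.25667°, λ = +6.21111°
Δφ = -4.8914°,  Δλ = -53.6394°
a = sin²(Δφ/2) + cos φ₁ cos φ₂ sin²(Δλ/2) = 0.072421
c = 2·arcsin(√a) = 0.544939 rad = 31.2227°
d = R·c = 6375 × 0.544939 = 3474.0 km

3474 km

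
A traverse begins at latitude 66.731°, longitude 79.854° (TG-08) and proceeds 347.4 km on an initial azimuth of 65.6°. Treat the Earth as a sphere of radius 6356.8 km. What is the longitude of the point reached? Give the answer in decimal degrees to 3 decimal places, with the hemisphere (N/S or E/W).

87.436°E

δ = d/R = 347.4/6356.8 = 0.054650 rad
φ₂ = arcsin(sin φ₁ cos δ + cos φ₁ sin δ cos θ)
   = arcsin(0.91866·0.99851 + 0.39505·0.05462·0.41310) = 67.85046°
λ₂ = λ₁ + atan2(sin θ sin δ cos φ₁, cos δ − sin φ₁ sin φ₂) = 87.43564°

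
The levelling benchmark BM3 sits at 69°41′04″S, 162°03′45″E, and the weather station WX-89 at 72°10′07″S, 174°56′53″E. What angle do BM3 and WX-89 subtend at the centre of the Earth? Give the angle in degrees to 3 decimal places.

4.875°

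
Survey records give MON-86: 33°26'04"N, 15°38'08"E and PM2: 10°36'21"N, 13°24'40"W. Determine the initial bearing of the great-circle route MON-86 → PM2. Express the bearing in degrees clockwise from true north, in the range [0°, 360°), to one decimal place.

236.2°

MON-86: φ = +33.43444°, λ = +15.63556°
PM2: φ = +10.60583°, λ = -13.41111°
Δλ = -29.0467°
y = sin Δλ · cos φ₂ = -0.477227
x = cos φ₁ sin φ₂ − sin φ₁ cos φ₂ cos Δλ = -0.319860
θ = atan2(y, x) = -123.8318° → 236.1682° (mod 360°)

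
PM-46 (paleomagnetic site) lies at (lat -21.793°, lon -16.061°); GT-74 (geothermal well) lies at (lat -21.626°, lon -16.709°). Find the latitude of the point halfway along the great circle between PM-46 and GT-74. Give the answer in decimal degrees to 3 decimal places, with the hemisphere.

Bx = cos φ₂ cos Δλ = 0.929550,  By = cos φ₂ sin Δλ = -0.010513
φₘ = atan2(sin φ₁ + sin φ₂, √((cos φ₁ + Bx)² + By²)) = -21.70981°
λₘ = λ₁ + atan2(By, cos φ₁ + Bx) = -16.38519°

21.710°S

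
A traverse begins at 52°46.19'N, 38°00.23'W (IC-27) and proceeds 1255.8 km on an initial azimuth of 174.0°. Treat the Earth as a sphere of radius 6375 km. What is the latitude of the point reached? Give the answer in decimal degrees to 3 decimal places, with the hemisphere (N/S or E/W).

41.533°N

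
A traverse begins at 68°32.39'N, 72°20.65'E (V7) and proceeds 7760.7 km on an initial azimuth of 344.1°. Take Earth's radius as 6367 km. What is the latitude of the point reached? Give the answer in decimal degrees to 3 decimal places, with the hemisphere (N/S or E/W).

40.623°N

V7: φ = +68.53983°, λ = +72.34417°
δ = d/R = 7760.7/6367 = 1.218894 rad
φ₂ = arcsin(sin φ₁ cos δ + cos φ₁ sin δ cos θ)
   = arcsin(0.93067·0.34468 + 0.36585·0.93872·0.96174) = 40.62328°
λ₂ = λ₁ + atan2(sin θ sin δ cos φ₁, cos δ − sin φ₁ sin φ₂) = -87.85052°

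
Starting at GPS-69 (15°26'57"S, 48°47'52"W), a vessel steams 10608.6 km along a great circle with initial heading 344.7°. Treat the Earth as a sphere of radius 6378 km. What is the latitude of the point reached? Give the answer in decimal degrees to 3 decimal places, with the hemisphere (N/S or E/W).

71.867°N

GPS-69: φ = -15.44917°, λ = -48.79778°
δ = d/R = 10608.6/6378 = 1.663311 rad
φ₂ = arcsin(sin φ₁ cos δ + cos φ₁ sin δ cos θ)
   = arcsin(-0.26638·-0.09238 + 0.96387·0.99572·0.96456) = 71.86738°
λ₂ = λ₁ + atan2(sin θ sin δ cos φ₁, cos δ − sin φ₁ sin φ₂) = -106.38918°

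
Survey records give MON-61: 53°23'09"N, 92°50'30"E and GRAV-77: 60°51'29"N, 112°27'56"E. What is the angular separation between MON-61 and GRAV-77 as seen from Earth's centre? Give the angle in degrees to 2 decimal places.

MON-61: φ = +53.38583°, λ = +92.84167°
GRAV-77: φ = +60.85806°, λ = +112.46556°
Δφ = 7.4722°,  Δλ = 19.6239°
a = sin²(Δφ/2) + cos φ₁ cos φ₂ sin²(Δλ/2) = 0.012681
c = 2·arcsin(√a) = 0.225697 rad = 12.9315°

12.93°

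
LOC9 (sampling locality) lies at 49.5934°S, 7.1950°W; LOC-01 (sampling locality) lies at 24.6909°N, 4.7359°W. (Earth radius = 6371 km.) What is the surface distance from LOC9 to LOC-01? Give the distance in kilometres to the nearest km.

Δφ = 74.2843°,  Δλ = 2.4591°
a = sin²(Δφ/2) + cos φ₁ cos φ₂ sin²(Δλ/2) = 0.364839
c = 2·arcsin(√a) = 1.297069 rad = 74.3166°
d = R·c = 6371 × 1.297069 = 8263.6 km

8264 km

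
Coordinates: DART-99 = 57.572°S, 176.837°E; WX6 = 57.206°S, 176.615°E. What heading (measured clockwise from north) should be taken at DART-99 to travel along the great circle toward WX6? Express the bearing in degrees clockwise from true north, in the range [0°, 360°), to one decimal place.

341.8°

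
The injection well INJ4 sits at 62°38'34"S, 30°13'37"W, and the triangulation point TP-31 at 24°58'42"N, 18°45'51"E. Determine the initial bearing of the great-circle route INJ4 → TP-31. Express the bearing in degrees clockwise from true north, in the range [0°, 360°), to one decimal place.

INJ4: φ = -62.64278°, λ = -30.22694°
TP-31: φ = +24.97833°, λ = +18.76417°
Δλ = 48.9911°
y = sin Δλ · cos φ₂ = 0.684027
x = cos φ₁ sin φ₂ − sin φ₁ cos φ₂ cos Δλ = 0.722330
θ = atan2(y, x) = 43.4399° → 43.4399° (mod 360°)

43.4°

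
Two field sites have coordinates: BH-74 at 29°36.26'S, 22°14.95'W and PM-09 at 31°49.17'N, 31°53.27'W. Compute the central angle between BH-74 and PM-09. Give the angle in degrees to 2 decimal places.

BH-74: φ = -29.60433°, λ = -22.24917°
PM-09: φ = +31.81950°, λ = -31.88783°
Δφ = 61.4238°,  Δλ = -9.6387°
a = sin²(Δφ/2) + cos φ₁ cos φ₂ sin²(Δλ/2) = 0.266051
c = 2·arcsin(√a) = 1.083886 rad = 62.1021°

62.10°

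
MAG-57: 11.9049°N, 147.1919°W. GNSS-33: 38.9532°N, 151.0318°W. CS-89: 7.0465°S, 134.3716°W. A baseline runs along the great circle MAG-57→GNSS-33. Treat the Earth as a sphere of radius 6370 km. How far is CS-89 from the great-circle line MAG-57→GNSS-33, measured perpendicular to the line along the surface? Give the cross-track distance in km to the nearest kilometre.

1169 km

δ₁₃ = central angle MAG-57→CS-89 = 0.398651 rad  (haversine)
θ₁₃ = bearing MAG-57→CS-89 = 145.437°,  θ₁₂ = bearing MAG-57→GNSS-33 = 353.472°
dₓₜ = R·arcsin(sin δ₁₃ · sin(θ₁₃ − θ₁₂)) = 6370·arcsin(0.38818·sin(-208.035°)) = 1168.735 km
|dₓₜ| = 1168.735 km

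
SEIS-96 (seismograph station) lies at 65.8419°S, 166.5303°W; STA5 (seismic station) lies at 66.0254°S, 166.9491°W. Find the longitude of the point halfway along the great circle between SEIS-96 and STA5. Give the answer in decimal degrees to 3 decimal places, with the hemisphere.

Bx = cos φ₂ cos Δλ = 0.406321,  By = cos φ₂ sin Δλ = -0.002970
φₘ = atan2(sin φ₁ + sin φ₂, √((cos φ₁ + Bx)² + By²)) = -65.93379°
λₘ = λ₁ + atan2(By, cos φ₁ + Bx) = -166.73895°

166.739°W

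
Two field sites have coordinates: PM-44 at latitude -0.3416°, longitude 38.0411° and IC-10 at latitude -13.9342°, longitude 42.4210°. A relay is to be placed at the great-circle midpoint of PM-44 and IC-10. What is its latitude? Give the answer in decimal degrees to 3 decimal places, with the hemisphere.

Bx = cos φ₂ cos Δλ = 0.967738,  By = cos φ₂ sin Δλ = 0.074122
φₘ = atan2(sin φ₁ + sin φ₂, √((cos φ₁ + Bx)² + By²)) = -7.14306°
λₘ = λ₁ + atan2(By, cos φ₁ + Bx) = 40.19835°

7.143°S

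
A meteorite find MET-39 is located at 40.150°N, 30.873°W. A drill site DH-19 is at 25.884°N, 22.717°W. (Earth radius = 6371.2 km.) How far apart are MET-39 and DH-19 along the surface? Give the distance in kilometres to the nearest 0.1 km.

Δφ = -14.2660°,  Δλ = 8.1560°
a = sin²(Δφ/2) + cos φ₁ cos φ₂ sin²(Δλ/2) = 0.018897
c = 2·arcsin(√a) = 0.275804 rad = 15.8024°
d = R·c = 6371.2 × 0.275804 = 1757.2 km

1757.2 km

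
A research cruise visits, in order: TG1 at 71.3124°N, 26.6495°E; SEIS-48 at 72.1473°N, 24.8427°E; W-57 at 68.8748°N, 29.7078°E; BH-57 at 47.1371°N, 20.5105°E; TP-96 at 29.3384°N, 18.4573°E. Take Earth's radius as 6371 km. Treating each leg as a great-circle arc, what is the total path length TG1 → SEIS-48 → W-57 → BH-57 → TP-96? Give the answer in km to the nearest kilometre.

TG1→SEIS-48: c = 0.017607 rad, d = 112.18 km
SEIS-48→W-57: c = 0.063709 rad, d = 405.89 km
W-57→BH-57: c = 0.387816 rad, d = 2470.78 km
BH-57→TP-96: c = 0.311889 rad, d = 1987.04 km
Total = 112.18 + 405.89 + 2470.78 + 1987.04 = 4975.89 km

4976 km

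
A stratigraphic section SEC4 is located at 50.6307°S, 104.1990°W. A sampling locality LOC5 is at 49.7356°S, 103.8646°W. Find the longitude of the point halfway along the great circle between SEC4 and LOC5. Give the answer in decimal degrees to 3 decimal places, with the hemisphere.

Bx = cos φ₂ cos Δλ = 0.646305,  By = cos φ₂ sin Δλ = 0.003772
φₘ = atan2(sin φ₁ + sin φ₂, √((cos φ₁ + Bx)² + By²)) = -50.18327°
λₘ = λ₁ + atan2(By, cos φ₁ + Bx) = -104.03023°

104.030°W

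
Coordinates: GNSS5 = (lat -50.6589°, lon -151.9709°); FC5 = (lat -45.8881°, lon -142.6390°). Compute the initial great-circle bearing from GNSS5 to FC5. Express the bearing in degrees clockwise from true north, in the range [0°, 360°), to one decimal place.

56.0°

Δλ = 9.3319°
y = sin Δλ · cos φ₂ = 0.112869
x = cos φ₁ sin φ₂ − sin φ₁ cos φ₂ cos Δλ = 0.076046
θ = atan2(y, x) = 56.0298° → 56.0298° (mod 360°)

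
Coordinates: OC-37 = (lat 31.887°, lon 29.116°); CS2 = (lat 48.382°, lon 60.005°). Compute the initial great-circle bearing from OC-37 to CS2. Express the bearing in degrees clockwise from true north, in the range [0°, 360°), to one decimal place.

Δλ = 30.8890°
y = sin Δλ · cos φ₂ = 0.340965
x = cos φ₁ sin φ₂ − sin φ₁ cos φ₂ cos Δλ = 0.333694
θ = atan2(y, x) = 45.6175° → 45.6175° (mod 360°)

45.6°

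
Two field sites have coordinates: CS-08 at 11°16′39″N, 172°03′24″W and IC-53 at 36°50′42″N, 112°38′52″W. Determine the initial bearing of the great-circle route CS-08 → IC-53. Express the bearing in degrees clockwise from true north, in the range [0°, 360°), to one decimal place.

53.6°

CS-08: φ = +11.27750°, λ = -172.05667°
IC-53: φ = +36.84500°, λ = -112.64778°
Δλ = 59.4089°
y = sin Δλ · cos φ₂ = 0.688881
x = cos φ₁ sin φ₂ − sin φ₁ cos φ₂ cos Δλ = 0.508430
θ = atan2(y, x) = 53.5708° → 53.5708° (mod 360°)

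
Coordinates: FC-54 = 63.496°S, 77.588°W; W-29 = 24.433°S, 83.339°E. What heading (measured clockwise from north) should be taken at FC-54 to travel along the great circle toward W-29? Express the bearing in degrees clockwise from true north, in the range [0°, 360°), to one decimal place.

Δλ = 160.9270°
y = sin Δλ · cos φ₂ = 0.297509
x = cos φ₁ sin φ₂ − sin φ₁ cos φ₂ cos Δλ = -0.954619
θ = atan2(y, x) = 162.6903° → 162.6903° (mod 360°)

162.7°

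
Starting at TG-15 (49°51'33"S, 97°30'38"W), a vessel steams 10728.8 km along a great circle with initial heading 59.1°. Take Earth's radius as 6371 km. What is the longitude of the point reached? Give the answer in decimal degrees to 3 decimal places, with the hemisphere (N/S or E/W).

TG-15: φ = -49.85917°, λ = -97.51056°
δ = d/R = 10728.8/6371 = 1.684006 rad
φ₂ = arcsin(sin φ₁ cos δ + cos φ₁ sin δ cos θ)
   = arcsin(-0.76446·-0.11297 + 0.64467·0.99360·0.51354) = 24.53847°
λ₂ = λ₁ + atan2(sin θ sin δ cos φ₁, cos δ − sin φ₁ sin φ₂) = -27.92085°

27.921°W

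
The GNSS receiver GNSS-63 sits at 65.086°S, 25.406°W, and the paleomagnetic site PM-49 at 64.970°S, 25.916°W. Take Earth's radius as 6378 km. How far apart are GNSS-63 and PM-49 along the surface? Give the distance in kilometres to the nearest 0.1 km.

27.2 km

Δφ = 0.1160°,  Δλ = -0.5100°
a = sin²(Δφ/2) + cos φ₁ cos φ₂ sin²(Δλ/2) = 0.000005
c = 2·arcsin(√a) = 0.004269 rad = 0.2446°
d = R·c = 6378 × 0.004269 = 27.2 km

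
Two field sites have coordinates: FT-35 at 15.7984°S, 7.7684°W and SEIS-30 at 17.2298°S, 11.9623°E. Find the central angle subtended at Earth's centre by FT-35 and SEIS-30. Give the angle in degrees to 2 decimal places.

Δφ = -1.4314°,  Δλ = 19.7307°
a = sin²(Δφ/2) + cos φ₁ cos φ₂ sin²(Δλ/2) = 0.027135
c = 2·arcsin(√a) = 0.330961 rad = 18.9626°

18.96°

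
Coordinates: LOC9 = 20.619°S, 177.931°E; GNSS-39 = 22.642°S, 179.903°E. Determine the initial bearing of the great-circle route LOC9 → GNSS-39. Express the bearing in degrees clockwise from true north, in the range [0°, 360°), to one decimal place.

138.2°

Δλ = 1.9720°
y = sin Δλ · cos φ₂ = 0.031759
x = cos φ₁ sin φ₂ − sin φ₁ cos φ₂ cos Δλ = -0.035493
θ = atan2(y, x) = 138.1781° → 138.1781° (mod 360°)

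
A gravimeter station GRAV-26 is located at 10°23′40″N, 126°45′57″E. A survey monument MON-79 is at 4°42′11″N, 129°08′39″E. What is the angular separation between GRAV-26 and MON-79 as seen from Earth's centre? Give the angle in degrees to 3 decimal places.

6.160°

GRAV-26: φ = +10.39444°, λ = +126.76583°
MON-79: φ = +4.70306°, λ = +129.14417°
Δφ = -5.6914°,  Δλ = 2.3783°
a = sin²(Δφ/2) + cos φ₁ cos φ₂ sin²(Δλ/2) = 0.002887
c = 2·arcsin(√a) = 0.107513 rad = 6.1600°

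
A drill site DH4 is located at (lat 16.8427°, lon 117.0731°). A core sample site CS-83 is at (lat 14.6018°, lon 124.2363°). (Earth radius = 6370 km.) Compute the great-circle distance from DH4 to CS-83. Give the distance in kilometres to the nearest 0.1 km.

Δφ = -2.2409°,  Δλ = 7.1632°
a = sin²(Δφ/2) + cos φ₁ cos φ₂ sin²(Δλ/2) = 0.003997
c = 2·arcsin(√a) = 0.126525 rad = 7.2494°
d = R·c = 6370 × 0.126525 = 806.0 km

806.0 km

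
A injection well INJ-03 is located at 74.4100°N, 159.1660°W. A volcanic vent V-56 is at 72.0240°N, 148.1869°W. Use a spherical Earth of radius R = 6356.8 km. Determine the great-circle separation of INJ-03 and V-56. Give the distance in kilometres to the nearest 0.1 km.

439.1 km

Δφ = -2.3860°,  Δλ = 10.9791°
a = sin²(Δφ/2) + cos φ₁ cos φ₂ sin²(Δλ/2) = 0.001193
c = 2·arcsin(√a) = 0.069080 rad = 3.9580°
d = R·c = 6356.8 × 0.069080 = 439.1 km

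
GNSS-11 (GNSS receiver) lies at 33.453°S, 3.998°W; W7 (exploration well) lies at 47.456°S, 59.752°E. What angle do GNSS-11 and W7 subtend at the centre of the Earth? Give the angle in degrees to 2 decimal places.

49.03°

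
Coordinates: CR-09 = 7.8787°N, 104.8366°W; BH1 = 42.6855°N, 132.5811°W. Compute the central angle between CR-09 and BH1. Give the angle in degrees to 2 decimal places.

Δφ = 34.8068°,  Δλ = -27.7445°
a = sin²(Δφ/2) + cos φ₁ cos φ₂ sin²(Δλ/2) = 0.131316
c = 2·arcsin(√a) = 0.741631 rad = 42.4923°

42.49°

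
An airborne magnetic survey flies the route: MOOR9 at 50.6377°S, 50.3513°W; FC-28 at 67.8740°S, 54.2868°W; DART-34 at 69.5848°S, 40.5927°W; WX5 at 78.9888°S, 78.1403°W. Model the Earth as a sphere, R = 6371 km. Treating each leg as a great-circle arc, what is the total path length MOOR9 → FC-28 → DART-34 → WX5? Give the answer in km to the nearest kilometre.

4002 km

MOOR9→FC-28: c = 0.302725 rad, d = 1928.66 km
FC-28→DART-34: c = 0.091470 rad, d = 582.76 km
DART-34→WX5: c = 0.233946 rad, d = 1490.47 km
Total = 1928.66 + 582.76 + 1490.47 = 4001.89 km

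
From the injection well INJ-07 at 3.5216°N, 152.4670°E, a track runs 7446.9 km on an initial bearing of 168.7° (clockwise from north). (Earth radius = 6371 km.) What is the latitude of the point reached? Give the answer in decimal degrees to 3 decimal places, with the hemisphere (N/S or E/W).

δ = d/R = 7446.9/6371 = 1.168875 rad
φ₂ = arcsin(sin φ₁ cos δ + cos φ₁ sin δ cos θ)
   = arcsin(0.06142·0.39119 + 0.99811·0.92031·-0.98061) = -61.25130°
λ₂ = λ₁ + atan2(sin θ sin δ cos φ₁, cos δ − sin φ₁ sin φ₂) = 174.48720°

61.251°S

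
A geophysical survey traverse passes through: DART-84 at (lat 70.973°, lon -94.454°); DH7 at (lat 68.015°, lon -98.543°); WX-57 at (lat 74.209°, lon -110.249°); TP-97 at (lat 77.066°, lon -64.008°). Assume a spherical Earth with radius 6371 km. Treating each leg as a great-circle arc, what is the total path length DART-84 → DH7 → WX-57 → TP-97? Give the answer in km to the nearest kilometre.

2447 km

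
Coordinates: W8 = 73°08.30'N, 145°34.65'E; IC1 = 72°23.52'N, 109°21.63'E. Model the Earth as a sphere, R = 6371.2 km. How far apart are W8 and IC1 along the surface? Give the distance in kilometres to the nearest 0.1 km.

1177.8 km

W8: φ = +73.13833°, λ = +145.57750°
IC1: φ = +72.39200°, λ = +109.36050°
Δφ = -0.7463°,  Δλ = -36.2170°
a = sin²(Δφ/2) + cos φ₁ cos φ₂ sin²(Δλ/2) = 0.008519
c = 2·arcsin(√a) = 0.184862 rad = 10.5918°
d = R·c = 6371.2 × 0.184862 = 1177.8 km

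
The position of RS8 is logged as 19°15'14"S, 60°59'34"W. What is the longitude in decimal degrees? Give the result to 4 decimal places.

60° + 59′/60 + 34″/3600 = 60 + 0.98333 + 0.00944 = 60.9928°

60.9928°W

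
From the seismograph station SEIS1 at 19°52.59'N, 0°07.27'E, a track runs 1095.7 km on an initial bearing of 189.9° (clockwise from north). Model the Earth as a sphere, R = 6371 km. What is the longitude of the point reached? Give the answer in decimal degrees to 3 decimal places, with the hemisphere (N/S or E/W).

1.592°W

SEIS1: φ = +19.87650°, λ = +0.12117°
δ = d/R = 1095.7/6371 = 0.171982 rad
φ₂ = arcsin(sin φ₁ cos δ + cos φ₁ sin δ cos θ)
   = arcsin(0.33999·0.98525 + 0.94043·0.17114·-0.98511) = 10.16210°
λ₂ = λ₁ + atan2(sin θ sin δ cos φ₁, cos δ − sin φ₁ sin φ₂) = -1.59178°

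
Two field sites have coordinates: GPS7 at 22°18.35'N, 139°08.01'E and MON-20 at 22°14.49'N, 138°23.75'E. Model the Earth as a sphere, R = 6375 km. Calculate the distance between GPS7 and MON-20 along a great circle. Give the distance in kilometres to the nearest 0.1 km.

GPS7: φ = +22.30583°, λ = +139.13350°
MON-20: φ = +22.24150°, λ = +138.39583°
Δφ = -0.0643°,  Δλ = -0.7377°
a = sin²(Δφ/2) + cos φ₁ cos φ₂ sin²(Δλ/2) = 0.000036
c = 2·arcsin(√a) = 0.011967 rad = 0.6856°
d = R·c = 6375 × 0.011967 = 76.3 km

76.3 km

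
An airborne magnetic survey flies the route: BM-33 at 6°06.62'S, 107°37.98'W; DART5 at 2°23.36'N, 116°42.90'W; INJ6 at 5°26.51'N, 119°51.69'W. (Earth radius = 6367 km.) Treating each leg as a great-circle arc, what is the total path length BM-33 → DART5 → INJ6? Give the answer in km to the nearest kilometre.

1868 km

BM-33: φ = -6.11033°, λ = -107.63300°
DART5: φ = +2.38933°, λ = -116.71500°
INJ6: φ = +5.44183°, λ = -119.86150°
BM-33→DART5: c = 0.216933 rad, d = 1381.21 km
DART5→INJ6: c = 0.076416 rad, d = 486.54 km
Total = 1381.21 + 486.54 = 1867.75 km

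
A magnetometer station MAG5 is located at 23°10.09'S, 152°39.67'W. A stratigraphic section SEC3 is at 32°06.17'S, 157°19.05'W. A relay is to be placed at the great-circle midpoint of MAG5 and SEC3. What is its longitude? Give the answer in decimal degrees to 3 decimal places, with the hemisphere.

154.894°W

MAG5: φ = -23.16817°, λ = -152.66117°
SEC3: φ = -32.10283°, λ = -157.31750°
Bx = cos φ₂ cos Δλ = 0.844300,  By = cos φ₂ sin Δλ = -0.068766
φₘ = atan2(sin φ₁ + sin φ₂, √((cos φ₁ + Bx)² + By²)) = -27.65491°
λₘ = λ₁ + atan2(By, cos φ₁ + Bx) = -154.89404°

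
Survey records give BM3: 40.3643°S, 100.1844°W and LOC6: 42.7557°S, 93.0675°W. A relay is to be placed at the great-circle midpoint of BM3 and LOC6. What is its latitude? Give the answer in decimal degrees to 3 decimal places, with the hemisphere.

41.615°S

Bx = cos φ₂ cos Δλ = 0.728598,  By = cos φ₂ sin Δλ = 0.090970
φₘ = atan2(sin φ₁ + sin φ₂, √((cos φ₁ + Bx)² + By²)) = -41.61488°
λₘ = λ₁ + atan2(By, cos φ₁ + Bx) = -96.69188°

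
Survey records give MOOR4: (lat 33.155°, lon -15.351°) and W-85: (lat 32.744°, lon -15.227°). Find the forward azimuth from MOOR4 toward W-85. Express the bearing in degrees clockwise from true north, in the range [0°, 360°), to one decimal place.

Δλ = 0.1240°
y = sin Δλ · cos φ₂ = 0.001820
x = cos φ₁ sin φ₂ − sin φ₁ cos φ₂ cos Δλ = -0.007172
θ = atan2(y, x) = 165.7590° → 165.7590° (mod 360°)

165.8°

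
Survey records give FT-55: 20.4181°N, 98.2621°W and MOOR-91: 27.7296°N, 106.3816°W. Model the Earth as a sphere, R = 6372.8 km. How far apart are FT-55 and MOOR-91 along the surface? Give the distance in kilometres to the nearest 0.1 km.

Δφ = 7.3115°,  Δλ = -8.1195°
a = sin²(Δφ/2) + cos φ₁ cos φ₂ sin²(Δλ/2) = 0.008223
c = 2·arcsin(√a) = 0.181615 rad = 10.4058°
d = R·c = 6372.8 × 0.181615 = 1157.4 km

1157.4 km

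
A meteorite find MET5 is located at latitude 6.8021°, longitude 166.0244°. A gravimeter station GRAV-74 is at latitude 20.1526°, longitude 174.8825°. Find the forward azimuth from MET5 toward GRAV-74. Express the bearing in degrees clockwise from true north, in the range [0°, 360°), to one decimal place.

31.9°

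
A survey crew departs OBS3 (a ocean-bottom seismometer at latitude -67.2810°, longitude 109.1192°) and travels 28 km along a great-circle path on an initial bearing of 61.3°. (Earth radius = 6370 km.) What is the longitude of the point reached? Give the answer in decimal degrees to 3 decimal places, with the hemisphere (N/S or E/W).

δ = d/R = 28/6370 = 0.004396 rad
φ₂ = arcsin(sin φ₁ cos δ + cos φ₁ sin δ cos θ)
   = arcsin(-0.92241·0.99999 + 0.38621·0.00440·0.48022) = -67.15904°
λ₂ = λ₁ + atan2(sin θ sin δ cos φ₁, cos δ − sin φ₁ sin φ₂) = 109.68830°

109.688°E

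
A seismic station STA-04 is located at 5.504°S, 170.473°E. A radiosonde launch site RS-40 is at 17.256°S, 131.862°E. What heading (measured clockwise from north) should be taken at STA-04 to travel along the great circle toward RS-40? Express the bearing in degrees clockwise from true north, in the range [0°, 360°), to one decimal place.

249.4°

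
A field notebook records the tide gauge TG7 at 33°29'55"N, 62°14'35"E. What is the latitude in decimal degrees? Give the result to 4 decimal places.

33.4986°N

33° + 29′/60 + 55″/3600 = 33 + 0.48333 + 0.01528 = 33.4986°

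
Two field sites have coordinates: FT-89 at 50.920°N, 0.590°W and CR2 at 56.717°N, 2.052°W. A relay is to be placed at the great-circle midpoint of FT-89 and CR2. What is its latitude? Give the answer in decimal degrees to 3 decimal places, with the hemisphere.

53.821°N

Bx = cos φ₂ cos Δλ = 0.548596,  By = cos φ₂ sin Δλ = -0.014001
φₘ = atan2(sin φ₁ + sin φ₂, √((cos φ₁ + Bx)² + By²)) = 53.82071°
λₘ = λ₁ + atan2(By, cos φ₁ + Bx) = -1.27039°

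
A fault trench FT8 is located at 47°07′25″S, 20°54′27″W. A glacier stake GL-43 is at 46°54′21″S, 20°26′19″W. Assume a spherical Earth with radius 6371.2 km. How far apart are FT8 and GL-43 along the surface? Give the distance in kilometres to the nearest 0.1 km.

43.0 km

FT8: φ = -47.12361°, λ = -20.90750°
GL-43: φ = -46.90583°, λ = -20.43861°
Δφ = 0.2178°,  Δλ = 0.4689°
a = sin²(Δφ/2) + cos φ₁ cos φ₂ sin²(Δλ/2) = 0.000011
c = 2·arcsin(√a) = 0.006751 rad = 0.3868°
d = R·c = 6371.2 × 0.006751 = 43.0 km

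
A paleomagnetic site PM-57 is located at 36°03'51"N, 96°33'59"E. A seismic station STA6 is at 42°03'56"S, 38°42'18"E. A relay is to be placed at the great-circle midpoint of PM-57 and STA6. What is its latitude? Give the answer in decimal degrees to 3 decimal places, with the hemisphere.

PM-57: φ = +36.06417°, λ = +96.56639°
STA6: φ = -42.06556°, λ = +38.70500°
Bx = cos φ₂ cos Δλ = 0.394923,  By = cos φ₂ sin Δλ = -0.628619
φₘ = atan2(sin φ₁ + sin φ₂, √((cos φ₁ + Bx)² + By²)) = -3.42666°
λₘ = λ₁ + atan2(By, cos φ₁ + Bx) = 68.98287°

3.427°S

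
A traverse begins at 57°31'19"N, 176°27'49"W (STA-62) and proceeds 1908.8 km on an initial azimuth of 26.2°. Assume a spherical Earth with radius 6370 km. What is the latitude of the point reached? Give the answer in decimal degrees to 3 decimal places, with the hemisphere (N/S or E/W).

STA-62: φ = +57.52194°, λ = -176.46361°
δ = d/R = 1908.8/6370 = 0.299655 rad
φ₂ = arcsin(sin φ₁ cos δ + cos φ₁ sin δ cos θ)
   = arcsin(0.84360·0.95544 + 0.53698·0.29519·0.89726) = 71.48307°
λ₂ = λ₁ + atan2(sin θ sin δ cos φ₁, cos δ − sin φ₁ sin φ₂) = -152.23535°

71.483°N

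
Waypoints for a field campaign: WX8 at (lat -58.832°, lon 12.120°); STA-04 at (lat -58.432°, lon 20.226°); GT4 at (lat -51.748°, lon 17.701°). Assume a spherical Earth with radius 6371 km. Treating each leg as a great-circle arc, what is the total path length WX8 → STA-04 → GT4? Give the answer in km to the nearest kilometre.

WX8→STA-04: c = 0.073927 rad, d = 470.99 km
STA-04→GT4: c = 0.119331 rad, d = 760.26 km
Total = 470.99 + 760.26 = 1231.25 km

1231 km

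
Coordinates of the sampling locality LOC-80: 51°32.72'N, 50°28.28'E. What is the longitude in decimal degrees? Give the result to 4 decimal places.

50° + 28.28′/60 = 50 + 0.47133 = 50.4713°

50.4713°E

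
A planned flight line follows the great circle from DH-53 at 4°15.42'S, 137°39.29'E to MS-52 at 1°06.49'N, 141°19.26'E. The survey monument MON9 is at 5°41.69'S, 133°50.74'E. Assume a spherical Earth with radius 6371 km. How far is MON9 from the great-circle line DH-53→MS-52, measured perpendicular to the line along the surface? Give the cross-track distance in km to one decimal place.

DH-53: φ = -4.25700°, λ = +137.65483°
MS-52: φ = +1.10817°, λ = +141.32100°
MON9: φ = -5.69483°, λ = +133.84567°
δ₁₃ = central angle DH-53→MON9 = 0.070825 rad  (haversine)
θ₁₃ = bearing DH-53→MON9 = 249.091°,  θ₁₂ = bearing DH-53→MS-52 = 34.405°
dₓₜ = R·arcsin(sin δ₁₃ · sin(θ₁₃ − θ₁₂)) = 6371·arcsin(0.07077·sin(214.686°)) = -256.636 km
|dₓₜ| = 256.636 km

256.6 km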